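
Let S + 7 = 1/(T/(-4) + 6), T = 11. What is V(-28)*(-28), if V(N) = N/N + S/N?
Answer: -451/13 ≈ -34.692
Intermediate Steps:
S = -87/13 (S = -7 + 1/(11/(-4) + 6) = -7 + 1/(11*(-¼) + 6) = -7 + 1/(-11/4 + 6) = -7 + 1/(13/4) = -7 + 4/13 = -87/13 ≈ -6.6923)
V(N) = 1 - 87/(13*N) (V(N) = N/N - 87/(13*N) = 1 - 87/(13*N))
V(-28)*(-28) = ((-87/13 - 28)/(-28))*(-28) = -1/28*(-451/13)*(-28) = (451/364)*(-28) = -451/13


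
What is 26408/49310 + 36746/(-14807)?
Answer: -710461002/365066585 ≈ -1.9461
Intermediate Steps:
26408/49310 + 36746/(-14807) = 26408*(1/49310) + 36746*(-1/14807) = 13204/24655 - 36746/14807 = -710461002/365066585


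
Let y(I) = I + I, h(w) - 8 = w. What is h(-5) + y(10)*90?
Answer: 1803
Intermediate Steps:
h(w) = 8 + w
y(I) = 2*I
h(-5) + y(10)*90 = (8 - 5) + (2*10)*90 = 3 + 20*90 = 3 + 1800 = 1803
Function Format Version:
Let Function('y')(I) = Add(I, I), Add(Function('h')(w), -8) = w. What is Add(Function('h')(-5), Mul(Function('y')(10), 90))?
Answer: 1803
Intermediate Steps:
Function('h')(w) = Add(8, w)
Function('y')(I) = Mul(2, I)
Add(Function('h')(-5), Mul(Function('y')(10), 90)) = Add(Add(8, -5), Mul(Mul(2, 10), 90)) = Add(3, Mul(20, 90)) = Add(3, 1800) = 1803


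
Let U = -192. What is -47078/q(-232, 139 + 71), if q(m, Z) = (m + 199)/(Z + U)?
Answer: 282468/11 ≈ 25679.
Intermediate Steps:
q(m, Z) = (199 + m)/(-192 + Z) (q(m, Z) = (m + 199)/(Z - 192) = (199 + m)/(-192 + Z))
-47078/q(-232, 139 + 71) = -47078*(-192 + (139 + 71))/(199 - 232) = -47078/(-33/(-192 + 210)) = -47078/(-33/18) = -47078/((1/18)*(-33)) = -47078/(-11/6) = -47078*(-6/11) = 282468/11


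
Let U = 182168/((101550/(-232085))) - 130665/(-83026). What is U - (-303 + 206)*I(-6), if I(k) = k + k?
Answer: -352001219608573/843129030 ≈ -4.1749e+5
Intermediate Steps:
I(k) = 2*k
U = -351019817417653/843129030 (U = 182168/((101550*(-1/232085))) - 130665*(-1/83026) = 182168/(-20310/46417) + 130665/83026 = 182168*(-46417/20310) + 130665/83026 = -4227846028/10155 + 130665/83026 = -351019817417653/843129030 ≈ -4.1633e+5)
U - (-303 + 206)*I(-6) = -351019817417653/843129030 - (-303 + 206)*2*(-6) = -351019817417653/843129030 - (-97)*(-12) = -351019817417653/843129030 - 1*1164 = -351019817417653/843129030 - 1164 = -352001219608573/843129030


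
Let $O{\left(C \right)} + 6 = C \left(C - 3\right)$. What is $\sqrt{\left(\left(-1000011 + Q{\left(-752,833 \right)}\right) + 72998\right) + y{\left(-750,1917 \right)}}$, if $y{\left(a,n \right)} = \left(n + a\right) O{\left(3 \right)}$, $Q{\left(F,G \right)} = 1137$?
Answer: $i \sqrt{932878} \approx 965.86 i$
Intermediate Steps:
$O{\left(C \right)} = -6 + C \left(-3 + C\right)$ ($O{\left(C \right)} = -6 + C \left(C - 3\right) = -6 + C \left(-3 + C\right)$)
$y{\left(a,n \right)} = - 6 a - 6 n$ ($y{\left(a,n \right)} = \left(n + a\right) \left(-6 + 3^{2} - 9\right) = \left(a + n\right) \left(-6 + 9 - 9\right) = \left(a + n\right) \left(-6\right) = - 6 a - 6 n$)
$\sqrt{\left(\left(-1000011 + Q{\left(-752,833 \right)}\right) + 72998\right) + y{\left(-750,1917 \right)}} = \sqrt{\left(\left(-1000011 + 1137\right) + 72998\right) - 7002} = \sqrt{\left(-998874 + 72998\right) + \left(4500 - 11502\right)} = \sqrt{-925876 - 7002} = \sqrt{-932878} = i \sqrt{932878}$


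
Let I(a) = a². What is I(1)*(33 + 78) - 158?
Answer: -47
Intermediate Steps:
I(1)*(33 + 78) - 158 = 1²*(33 + 78) - 158 = 1*111 - 158 = 111 - 158 = -47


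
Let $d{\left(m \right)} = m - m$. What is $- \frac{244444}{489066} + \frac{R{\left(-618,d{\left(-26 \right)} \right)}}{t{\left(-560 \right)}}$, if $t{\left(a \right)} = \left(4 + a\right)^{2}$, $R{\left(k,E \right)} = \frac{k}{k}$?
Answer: $- \frac{37782975659}{75593953488} \approx -0.49981$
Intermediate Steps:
$d{\left(m \right)} = 0$
$R{\left(k,E \right)} = 1$
$- \frac{244444}{489066} + \frac{R{\left(-618,d{\left(-26 \right)} \right)}}{t{\left(-560 \right)}} = - \frac{244444}{489066} + 1 \frac{1}{\left(4 - 560\right)^{2}} = \left(-244444\right) \frac{1}{489066} + 1 \frac{1}{\left(-556\right)^{2}} = - \frac{122222}{244533} + 1 \cdot \frac{1}{309136} = - \frac{122222}{244533} + \frac{1}{309136} = - \frac{37782975659}{75593953488}$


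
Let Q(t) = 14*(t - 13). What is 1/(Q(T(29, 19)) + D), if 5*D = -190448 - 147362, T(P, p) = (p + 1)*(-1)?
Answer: -1/68024 ≈ -1.4701e-5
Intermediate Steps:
T(P, p) = -1 - p (T(P, p) = (1 + p)*(-1) = -1 - p)
Q(t) = -182 + 14*t (Q(t) = 14*(-13 + t) = -182 + 14*t)
D = -67562 (D = (-190448 - 147362)/5 = (⅕)*(-337810) = -67562)
1/(Q(T(29, 19)) + D) = 1/((-182 + 14*(-1 - 1*19)) - 67562) = 1/((-182 + 14*(-1 - 19)) - 67562) = 1/((-182 + 14*(-20)) - 67562) = 1/((-182 - 280) - 67562) = 1/(-462 - 67562) = 1/(-68024) = -1/68024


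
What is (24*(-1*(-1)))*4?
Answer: 96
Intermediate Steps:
(24*(-1*(-1)))*4 = (24*1)*4 = 24*4 = 96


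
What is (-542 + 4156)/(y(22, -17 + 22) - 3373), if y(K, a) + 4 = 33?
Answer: -1807/1672 ≈ -1.0807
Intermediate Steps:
y(K, a) = 29 (y(K, a) = -4 + 33 = 29)
(-542 + 4156)/(y(22, -17 + 22) - 3373) = (-542 + 4156)/(29 - 3373) = 3614/(-3344) = 3614*(-1/3344) = -1807/1672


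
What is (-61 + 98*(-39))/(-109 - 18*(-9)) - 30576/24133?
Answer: -95328967/1279049 ≈ -74.531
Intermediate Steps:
(-61 + 98*(-39))/(-109 - 18*(-9)) - 30576/24133 = (-61 - 3822)/(-109 + 162) - 30576*1/24133 = -3883/53 - 30576/24133 = -95328967/1279049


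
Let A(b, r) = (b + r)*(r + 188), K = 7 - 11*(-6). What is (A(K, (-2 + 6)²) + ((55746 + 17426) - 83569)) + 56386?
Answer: 64145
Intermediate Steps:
K = 73 (K = 7 + 66 = 73)
A(b, r) = (188 + r)*(b + r) (A(b, r) = (b + r)*(188 + r) = (188 + r)*(b + r))
(A(K, (-2 + 6)²) + ((55746 + 17426) - 83569)) + 56386 = ((((-2 + 6)²)² + 188*73 + 188*(-2 + 6)² + 73*(-2 + 6)²) + ((55746 + 17426) - 83569)) + 56386 = (((4²)² + 13724 + 188*4² + 73*4²) + (73172 - 83569)) + 56386 = ((16² + 13724 + 188*16 + 73*16) - 10397) + 56386 = ((256 + 13724 + 3008 + 1168) - 10397) + 56386 = (18156 - 10397) + 56386 = 7759 + 56386 = 64145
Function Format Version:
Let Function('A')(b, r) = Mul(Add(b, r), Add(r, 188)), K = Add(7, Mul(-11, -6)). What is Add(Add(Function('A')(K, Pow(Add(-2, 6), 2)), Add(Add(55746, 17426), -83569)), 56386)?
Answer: 64145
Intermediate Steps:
K = 73 (K = Add(7, 66) = 73)
Function('A')(b, r) = Mul(Add(188, r), Add(b, r)) (Function('A')(b, r) = Mul(Add(b, r), Add(188, r)) = Mul(Add(188, r), Add(b, r)))
Add(Add(Function('A')(K, Pow(Add(-2, 6), 2)), Add(Add(55746, 17426), -83569)), 56386) = Add(Add(Add(Pow(Pow(Add(-2, 6), 2), 2), Mul(188, 73), Mul(188, Pow(Add(-2, 6), 2)), Mul(73, Pow(Add(-2, 6), 2))), Add(Add(55746, 17426), -83569)), 56386) = Add(Add(Add(Pow(Pow(4, 2), 2), 13724, Mul(188, Pow(4, 2)), Mul(73, Pow(4, 2))), Add(73172, -83569)), 56386) = Add(Add(Add(Pow(16, 2), 13724, Mul(188, 16), Mul(73, 16)), -10397), 56386) = Add(Add(Add(256, 13724, 3008, 1168), -10397), 56386) = Add(Add(18156, -10397), 56386) = Add(7759, 56386) = 64145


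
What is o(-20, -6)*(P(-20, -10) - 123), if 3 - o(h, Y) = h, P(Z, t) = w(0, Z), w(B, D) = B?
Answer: -2829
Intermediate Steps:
P(Z, t) = 0
o(h, Y) = 3 - h
o(-20, -6)*(P(-20, -10) - 123) = (3 - 1*(-20))*(0 - 123) = (3 + 20)*(-123) = 23*(-123) = -2829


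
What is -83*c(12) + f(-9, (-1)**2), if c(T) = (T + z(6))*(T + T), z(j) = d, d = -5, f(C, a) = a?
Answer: -13943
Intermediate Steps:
z(j) = -5
c(T) = 2*T*(-5 + T) (c(T) = (T - 5)*(T + T) = (-5 + T)*(2*T) = 2*T*(-5 + T))
-83*c(12) + f(-9, (-1)**2) = -166*12*(-5 + 12) + (-1)**2 = -166*12*7 + 1 = -83*168 + 1 = -13944 + 1 = -13943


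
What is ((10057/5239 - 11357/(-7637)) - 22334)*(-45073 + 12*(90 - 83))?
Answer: 5742218976680310/5715749 ≈ 1.0046e+9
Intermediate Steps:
((10057/5239 - 11357/(-7637)) - 22334)*(-45073 + 12*(90 - 83)) = ((10057*(1/5239) - 11357*(-1/7637)) - 22334)*(-45073 + 12*7) = ((10057/5239 + 11357/7637) - 22334)*(-45073 + 84) = (136304632/40010243 - 22334)*(-44989) = -893452462530/40010243*(-44989) = 5742218976680310/5715749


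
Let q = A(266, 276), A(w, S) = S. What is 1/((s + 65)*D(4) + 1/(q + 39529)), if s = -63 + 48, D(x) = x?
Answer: 39805/7961001 ≈ 0.0050000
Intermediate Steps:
s = -15
q = 276
1/((s + 65)*D(4) + 1/(q + 39529)) = 1/((-15 + 65)*4 + 1/(276 + 39529)) = 1/(50*4 + 1/39805) = 1/(200 + 1/39805) = 1/(7961001/39805) = 39805/7961001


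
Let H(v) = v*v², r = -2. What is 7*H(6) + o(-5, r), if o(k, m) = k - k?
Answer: 1512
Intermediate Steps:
o(k, m) = 0
H(v) = v³
7*H(6) + o(-5, r) = 7*6³ + 0 = 7*216 + 0 = 1512 + 0 = 1512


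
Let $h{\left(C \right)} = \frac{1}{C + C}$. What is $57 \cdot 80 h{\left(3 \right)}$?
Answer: $760$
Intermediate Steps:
$h{\left(C \right)} = \frac{1}{2 C}$
$57 \cdot 80 h{\left(3 \right)} = 57 \cdot 80 \frac{1}{2 \cdot 3} = 4560 \cdot \frac{1}{2} \cdot \frac{1}{3} = 4560 \cdot \frac{1}{6} = 760$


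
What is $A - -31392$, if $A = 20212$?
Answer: $51604$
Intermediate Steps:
$A - -31392 = 20212 - -31392 = 20212 + 31392 = 51604$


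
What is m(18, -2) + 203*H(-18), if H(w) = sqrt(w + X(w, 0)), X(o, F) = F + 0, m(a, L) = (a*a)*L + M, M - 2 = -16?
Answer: -662 + 609*I*sqrt(2) ≈ -662.0 + 861.26*I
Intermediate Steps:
M = -14 (M = 2 - 16 = -14)
m(a, L) = -14 + L*a**2 (m(a, L) = (a*a)*L - 14 = a**2*L - 14 = L*a**2 - 14 = -14 + L*a**2)
X(o, F) = F
H(w) = sqrt(w) (H(w) = sqrt(w + 0) = sqrt(w))
m(18, -2) + 203*H(-18) = (-14 - 2*18**2) + 203*sqrt(-18) = (-14 - 2*324) + 203*(3*I*sqrt(2)) = (-14 - 648) + 609*I*sqrt(2) = -662 + 609*I*sqrt(2)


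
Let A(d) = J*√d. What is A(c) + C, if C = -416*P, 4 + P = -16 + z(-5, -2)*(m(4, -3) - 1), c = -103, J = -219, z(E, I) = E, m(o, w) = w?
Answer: -219*I*√103 ≈ -2222.6*I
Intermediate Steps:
P = 0 (P = -4 + (-16 - 5*(-3 - 1)) = -4 + (-16 - 5*(-4)) = -4 + (-16 + 20) = -4 + 4 = 0)
C = 0 (C = -416*0 = 0)
A(d) = -219*√d
A(c) + C = -219*I*√103 + 0 = -219*I*√103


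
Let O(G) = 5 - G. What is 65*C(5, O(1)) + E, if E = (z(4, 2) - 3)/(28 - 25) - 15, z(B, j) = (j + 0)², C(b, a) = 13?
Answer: 2491/3 ≈ 830.33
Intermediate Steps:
z(B, j) = j²
E = -44/3 (E = (2² - 3)/(28 - 25) - 15 = (4 - 3)/3 - 15 = 1*(⅓) - 15 = ⅓ - 15 = -44/3 ≈ -14.667)
65*C(5, O(1)) + E = 65*13 - 44/3 = 845 - 44/3 = 2491/3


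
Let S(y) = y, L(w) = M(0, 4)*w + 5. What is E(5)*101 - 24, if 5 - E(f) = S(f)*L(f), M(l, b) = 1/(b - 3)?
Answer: -4569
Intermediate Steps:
M(l, b) = 1/(-3 + b)
L(w) = 5 + w (L(w) = w/(-3 + 4) + 5 = w/1 + 5 = 1*w + 5 = w + 5 = 5 + w)
E(f) = 5 - f*(5 + f)
E(5)*101 - 24 = (5 - 1*5*(5 + 5))*101 - 24 = (5 - 1*5*10)*101 - 24 = (5 - 50)*101 - 24 = -45*101 - 24 = -4545 - 24 = -4569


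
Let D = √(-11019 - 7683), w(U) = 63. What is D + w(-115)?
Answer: 63 + 3*I*√2078 ≈ 63.0 + 136.76*I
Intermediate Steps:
D = 3*I*√2078 (D = √(-18702) = 3*I*√2078 ≈ 136.76*I)
D + w(-115) = 3*I*√2078 + 63 = 63 + 3*I*√2078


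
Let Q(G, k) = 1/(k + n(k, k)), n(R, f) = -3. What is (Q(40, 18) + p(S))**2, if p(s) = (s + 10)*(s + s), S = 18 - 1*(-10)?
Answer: 1018950241/225 ≈ 4.5287e+6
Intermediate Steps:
S = 28 (S = 18 + 10 = 28)
p(s) = 2*s*(10 + s) (p(s) = (10 + s)*(2*s) = 2*s*(10 + s))
Q(G, k) = 1/(-3 + k) (Q(G, k) = 1/(k - 3) = 1/(-3 + k))
(Q(40, 18) + p(S))**2 = (1/(-3 + 18) + 2*28*(10 + 28))**2 = (1/15 + 2*28*38)**2 = (1/15 + 2128)**2 = (31921/15)**2 = 1018950241/225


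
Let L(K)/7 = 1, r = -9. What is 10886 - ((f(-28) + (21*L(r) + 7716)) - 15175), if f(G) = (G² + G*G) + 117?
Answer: 16513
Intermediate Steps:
L(K) = 7 (L(K) = 7*1 = 7)
f(G) = 117 + 2*G² (f(G) = (G² + G²) + 117 = 2*G² + 117 = 117 + 2*G²)
10886 - ((f(-28) + (21*L(r) + 7716)) - 15175) = 10886 - (((117 + 2*(-28)²) + (21*7 + 7716)) - 15175) = 10886 - (((117 + 2*784) + (147 + 7716)) - 15175) = 10886 - (((117 + 1568) + 7863) - 15175) = 10886 - ((1685 + 7863) - 15175) = 10886 - (9548 - 15175) = 10886 - 1*(-5627) = 10886 + 5627 = 16513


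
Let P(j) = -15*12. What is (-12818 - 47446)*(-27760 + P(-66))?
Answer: 1683776160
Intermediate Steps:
P(j) = -180
(-12818 - 47446)*(-27760 + P(-66)) = (-12818 - 47446)*(-27760 - 180) = -60264*(-27940) = 1683776160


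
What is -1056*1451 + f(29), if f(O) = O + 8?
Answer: -1532219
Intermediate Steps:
f(O) = 8 + O
-1056*1451 + f(29) = -1056*1451 + (8 + 29) = -1532256 + 37 = -1532219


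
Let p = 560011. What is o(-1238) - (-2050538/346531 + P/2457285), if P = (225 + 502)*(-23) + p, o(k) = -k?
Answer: 211807793944214/170305085667 ≈ 1243.7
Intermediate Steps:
P = 543290 (P = (225 + 502)*(-23) + 560011 = 727*(-23) + 560011 = -16721 + 560011 = 543290)
o(-1238) - (-2050538/346531 + P/2457285) = -1*(-1238) - (-2050538/346531 + 543290/2457285) = 1238 - (-2050538*1/346531 + 543290*(1/2457285)) = 1238 - (-2050538/346531 + 108658/491457) = 1238 - 1*(-970097888468/170305085667) = 1238 + 970097888468/170305085667 = 211807793944214/170305085667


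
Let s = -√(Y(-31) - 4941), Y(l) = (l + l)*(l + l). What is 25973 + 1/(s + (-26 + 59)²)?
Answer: 30830419603/1187018 + I*√1097/1187018 ≈ 25973.0 + 2.7903e-5*I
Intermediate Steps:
Y(l) = 4*l² (Y(l) = (2*l)*(2*l) = 4*l²)
s = -I*√1097 (s = -√(4*(-31)² - 4941) = -√(4*961 - 4941) = -√(3844 - 4941) = -√(-1097) = -I*√1097 ≈ -33.121*I)
25973 + 1/(s + (-26 + 59)²) = 25973 + 1/(-I*√1097 + (-26 + 59)²) = 25973 + 1/(-I*√1097 + 33²) = 25973 + 1/(-I*√1097 + 1089) = 25973 + 1/(1089 - I*√1097)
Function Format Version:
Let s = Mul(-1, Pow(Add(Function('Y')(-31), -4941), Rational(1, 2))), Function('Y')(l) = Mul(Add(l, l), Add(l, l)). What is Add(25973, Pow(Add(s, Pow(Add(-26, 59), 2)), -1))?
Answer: Add(Rational(30830419603, 1187018), Mul(Rational(1, 1187018), I, Pow(1097, Rational(1, 2)))) ≈ Add(25973., Mul(2.7903e-5, I))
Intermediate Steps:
Function('Y')(l) = Mul(4, Pow(l, 2)) (Function('Y')(l) = Mul(Mul(2, l), Mul(2, l)) = Mul(4, Pow(l, 2)))
s = Mul(-1, I, Pow(1097, Rational(1, 2))) (s = Mul(-1, Pow(Add(Mul(4, Pow(-31, 2)), -4941), Rational(1, 2))) = Mul(-1, Pow(Add(Mul(4, 961), -4941), Rational(1, 2))) = Mul(-1, Pow(Add(3844, -4941), Rational(1, 2))) = Mul(-1, Pow(-1097, Rational(1, 2))) = Mul(-1, Mul(I, Pow(1097, Rational(1, 2)))) = Mul(-1, I, Pow(1097, Rational(1, 2))) ≈ Mul(-33.121, I))
Add(25973, Pow(Add(s, Pow(Add(-26, 59), 2)), -1)) = Add(25973, Pow(Add(Mul(-1, I, Pow(1097, Rational(1, 2))), Pow(Add(-26, 59), 2)), -1)) = Add(25973, Pow(Add(Mul(-1, I, Pow(1097, Rational(1, 2))), Pow(33, 2)), -1)) = Add(25973, Pow(Add(Mul(-1, I, Pow(1097, Rational(1, 2))), 1089), -1)) = Add(25973, Pow(Add(1089, Mul(-1, I, Pow(1097, Rational(1, 2)))), -1))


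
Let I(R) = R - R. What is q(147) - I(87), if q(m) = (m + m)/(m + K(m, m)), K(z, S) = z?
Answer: 1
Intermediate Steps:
I(R) = 0
q(m) = 1 (q(m) = (m + m)/(m + m) = (2*m)/((2*m)) = (2*m)*(1/(2*m)) = 1)
q(147) - I(87) = 1 - 1*0 = 1 + 0 = 1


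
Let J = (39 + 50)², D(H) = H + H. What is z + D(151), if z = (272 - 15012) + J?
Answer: -6517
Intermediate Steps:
D(H) = 2*H
J = 7921 (J = 89² = 7921)
z = -6819 (z = (272 - 15012) + 7921 = -14740 + 7921 = -6819)
z + D(151) = -6819 + 2*151 = -6819 + 302 = -6517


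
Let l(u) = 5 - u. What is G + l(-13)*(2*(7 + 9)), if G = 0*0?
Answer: 576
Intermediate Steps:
G = 0
G + l(-13)*(2*(7 + 9)) = 0 + (5 - 1*(-13))*(2*(7 + 9)) = 0 + (5 + 13)*(2*16) = 0 + 18*32 = 0 + 576 = 576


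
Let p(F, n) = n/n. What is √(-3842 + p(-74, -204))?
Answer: I*√3841 ≈ 61.976*I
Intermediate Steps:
p(F, n) = 1
√(-3842 + p(-74, -204)) = √(-3842 + 1) = √(-3841) = I*√3841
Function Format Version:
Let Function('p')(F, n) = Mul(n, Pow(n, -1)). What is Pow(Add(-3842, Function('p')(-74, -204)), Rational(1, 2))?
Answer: Mul(I, Pow(3841, Rational(1, 2))) ≈ Mul(61.976, I)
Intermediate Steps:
Function('p')(F, n) = 1
Pow(Add(-3842, Function('p')(-74, -204)), Rational(1, 2)) = Pow(Add(-3842, 1), Rational(1, 2)) = Pow(-3841, Rational(1, 2)) = Mul(I, Pow(3841, Rational(1, 2)))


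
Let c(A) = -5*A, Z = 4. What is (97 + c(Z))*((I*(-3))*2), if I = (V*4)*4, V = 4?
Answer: -29568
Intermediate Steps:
I = 64 (I = (4*4)*4 = 16*4 = 64)
(97 + c(Z))*((I*(-3))*2) = (97 - 5*4)*((64*(-3))*2) = (97 - 20)*(-192*2) = 77*(-384) = -29568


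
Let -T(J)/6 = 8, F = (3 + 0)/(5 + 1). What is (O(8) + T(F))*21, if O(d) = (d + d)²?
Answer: 4368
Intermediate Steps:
F = ½ (F = 3/6 = 3*(⅙) = ½ ≈ 0.50000)
T(J) = -48 (T(J) = -6*8 = -48)
O(d) = 4*d² (O(d) = (2*d)² = 4*d²)
(O(8) + T(F))*21 = (4*8² - 48)*21 = (4*64 - 48)*21 = (256 - 48)*21 = 208*21 = 4368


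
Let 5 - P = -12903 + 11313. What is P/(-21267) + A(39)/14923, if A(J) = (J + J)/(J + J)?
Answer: -23780918/317367441 ≈ -0.074932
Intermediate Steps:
A(J) = 1 (A(J) = (2*J)/((2*J)) = (2*J)*(1/(2*J)) = 1)
P = 1595 (P = 5 - (-12903 + 11313) = 5 - 1*(-1590) = 5 + 1590 = 1595)
P/(-21267) + A(39)/14923 = 1595/(-21267) + 1/14923 = 1595*(-1/21267) + 1*(1/14923) = -1595/21267 + 1/14923 = -23780918/317367441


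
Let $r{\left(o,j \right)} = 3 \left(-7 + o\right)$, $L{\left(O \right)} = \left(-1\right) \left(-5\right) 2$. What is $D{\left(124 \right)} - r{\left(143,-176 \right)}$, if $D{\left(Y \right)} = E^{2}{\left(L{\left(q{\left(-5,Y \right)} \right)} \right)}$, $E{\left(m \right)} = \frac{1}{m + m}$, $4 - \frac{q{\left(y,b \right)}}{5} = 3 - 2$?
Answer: $- \frac{163199}{400} \approx -408.0$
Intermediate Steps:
$q{\left(y,b \right)} = 15$ ($q{\left(y,b \right)} = 20 - 5 \left(3 - 2\right) = 20 - 5 = 15$)
$L{\left(O \right)} = 10$ ($L{\left(O \right)} = 5 \cdot 2 = 10$)
$r{\left(o,j \right)} = -21 + 3 o$
$E{\left(m \right)} = \frac{1}{2 m}$
$D{\left(Y \right)} = \frac{1}{400}$ ($D{\left(Y \right)} = \left(\frac{1}{2 \cdot 10}\right)^{2} = \left(\frac{1}{2} \cdot \frac{1}{10}\right)^{2} = \left(\frac{1}{20}\right)^{2} = \frac{1}{400}$)
$D{\left(124 \right)} - r{\left(143,-176 \right)} = \frac{1}{400} - \left(-21 + 3 \cdot 143\right) = \frac{1}{400} - \left(-21 + 429\right) = \frac{1}{400} - 408 = - \frac{163199}{400}$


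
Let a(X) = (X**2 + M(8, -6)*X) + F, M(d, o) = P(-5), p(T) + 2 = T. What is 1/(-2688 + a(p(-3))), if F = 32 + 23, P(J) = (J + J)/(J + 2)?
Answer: -3/7874 ≈ -0.00038100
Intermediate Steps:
p(T) = -2 + T
P(J) = 2*J/(2 + J) (P(J) = (2*J)/(2 + J) = 2*J/(2 + J))
M(d, o) = 10/3 (M(d, o) = 2*(-5)/(2 - 5) = 2*(-5)/(-3) = 2*(-5)*(-1/3) = 10/3)
F = 55
a(X) = 55 + X**2 + 10*X/3 (a(X) = (X**2 + 10*X/3) + 55 = 55 + X**2 + 10*X/3)
1/(-2688 + a(p(-3))) = 1/(-2688 + (55 + (-2 - 3)**2 + 10*(-2 - 3)/3)) = 1/(-2688 + (55 + (-5)**2 + (10/3)*(-5))) = 1/(-2688 + (55 + 25 - 50/3)) = 1/(-2688 + 190/3) = 1/(-7874/3) = -3/7874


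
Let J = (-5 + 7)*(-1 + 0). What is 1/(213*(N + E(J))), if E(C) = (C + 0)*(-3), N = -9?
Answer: -1/639 ≈ -0.0015649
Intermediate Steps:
J = -2 (J = 2*(-1) = -2)
E(C) = -3*C (E(C) = C*(-3) = -3*C)
1/(213*(N + E(J))) = 1/(213*(-9 - 3*(-2))) = 1/(213*(-9 + 6)) = 1/(213*(-3)) = 1/(-639) = -1/639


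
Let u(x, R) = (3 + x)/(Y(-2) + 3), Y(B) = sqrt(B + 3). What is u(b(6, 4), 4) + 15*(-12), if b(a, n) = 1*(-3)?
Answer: -180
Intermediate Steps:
b(a, n) = -3
Y(B) = sqrt(3 + B)
u(x, R) = 3/4 + x/4 (u(x, R) = (3 + x)/(sqrt(3 - 2) + 3) = (3 + x)/(sqrt(1) + 3) = (3 + x)/(1 + 3) = (3 + x)/4 = (3 + x)*(1/4) = 3/4 + x/4)
u(b(6, 4), 4) + 15*(-12) = (3/4 + (1/4)*(-3)) + 15*(-12) = (3/4 - 3/4) - 180 = 0 - 180 = -180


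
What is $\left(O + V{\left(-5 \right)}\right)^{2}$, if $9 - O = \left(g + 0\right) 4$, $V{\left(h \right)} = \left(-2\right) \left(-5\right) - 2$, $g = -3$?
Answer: $841$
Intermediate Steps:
$V{\left(h \right)} = 8$ ($V{\left(h \right)} = 10 - 2 = 8$)
$O = 21$ ($O = 9 - \left(-3 + 0\right) 4 = 9 - \left(-3\right) 4 = 9 - -12 = 9 + 12 = 21$)
$\left(O + V{\left(-5 \right)}\right)^{2} = \left(21 + 8\right)^{2} = 29^{2} = 841$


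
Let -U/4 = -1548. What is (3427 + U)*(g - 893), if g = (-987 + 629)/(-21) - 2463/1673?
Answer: -42360094486/5019 ≈ -8.4400e+6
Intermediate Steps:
U = 6192 (U = -4*(-1548) = 6192)
g = 78173/5019 (g = -358*(-1/21) - 2463*1/1673 = 358/21 - 2463/1673 = 78173/5019 ≈ 15.575)
(3427 + U)*(g - 893) = (3427 + 6192)*(78173/5019 - 893) = 9619*(-4403794/5019) = -42360094486/5019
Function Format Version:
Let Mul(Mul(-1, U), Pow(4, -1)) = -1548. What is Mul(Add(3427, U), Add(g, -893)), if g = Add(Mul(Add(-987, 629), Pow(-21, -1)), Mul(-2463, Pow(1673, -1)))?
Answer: Rational(-42360094486, 5019) ≈ -8.4400e+6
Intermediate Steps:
U = 6192 (U = Mul(-4, -1548) = 6192)
g = Rational(78173, 5019) (g = Add(Mul(-358, Rational(-1, 21)), Mul(-2463, Rational(1, 1673))) = Add(Rational(358, 21), Rational(-2463, 1673)) = Rational(78173, 5019) ≈ 15.575)
Mul(Add(3427, U), Add(g, -893)) = Mul(Add(3427, 6192), Add(Rational(78173, 5019), -893)) = Mul(9619, Rational(-4403794, 5019)) = Rational(-42360094486, 5019)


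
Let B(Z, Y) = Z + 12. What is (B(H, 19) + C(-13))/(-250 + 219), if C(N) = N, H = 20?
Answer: -19/31 ≈ -0.61290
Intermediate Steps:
B(Z, Y) = 12 + Z
(B(H, 19) + C(-13))/(-250 + 219) = ((12 + 20) - 13)/(-250 + 219) = (32 - 13)/(-31) = 19*(-1/31) = -19/31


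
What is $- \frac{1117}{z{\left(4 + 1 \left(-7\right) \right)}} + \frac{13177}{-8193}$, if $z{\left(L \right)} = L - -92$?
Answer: $- \frac{10324334}{729177} \approx -14.159$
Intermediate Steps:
$z{\left(L \right)} = 92 + L$ ($z{\left(L \right)} = L + 92 = 92 + L$)
$- \frac{1117}{z{\left(4 + 1 \left(-7\right) \right)}} + \frac{13177}{-8193} = - \frac{1117}{92 + \left(4 + 1 \left(-7\right)\right)} + \frac{13177}{-8193} = - \frac{1117}{92 + \left(4 - 7\right)} + 13177 \left(- \frac{1}{8193}\right) = - \frac{1117}{92 - 3} - \frac{13177}{8193} = - \frac{1117}{89} - \frac{13177}{8193} = - \frac{10324334}{729177}$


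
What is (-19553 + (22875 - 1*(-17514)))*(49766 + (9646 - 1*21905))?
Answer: 781495852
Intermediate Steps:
(-19553 + (22875 - 1*(-17514)))*(49766 + (9646 - 1*21905)) = (-19553 + (22875 + 17514))*(49766 + (9646 - 21905)) = (-19553 + 40389)*(49766 - 12259) = 20836*37507 = 781495852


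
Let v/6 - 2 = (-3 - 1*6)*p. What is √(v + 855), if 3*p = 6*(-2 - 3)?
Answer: √1407 ≈ 37.510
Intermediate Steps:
p = -10 (p = (6*(-2 - 3))/3 = (6*(-5))/3 = (⅓)*(-30) = -10)
v = 552 (v = 12 + 6*((-3 - 1*6)*(-10)) = 12 + 6*((-3 - 6)*(-10)) = 12 + 6*(-9*(-10)) = 12 + 6*90 = 12 + 540 = 552)
√(v + 855) = √(552 + 855) = √1407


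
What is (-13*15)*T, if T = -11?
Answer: 2145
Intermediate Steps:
(-13*15)*T = -13*15*(-11) = -195*(-11) = 2145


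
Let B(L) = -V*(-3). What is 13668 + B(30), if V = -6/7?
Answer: 95658/7 ≈ 13665.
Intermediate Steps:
V = -6/7 (V = -6*⅐ = -6/7 ≈ -0.85714)
B(L) = -18/7 (B(L) = -1*(-6/7)*(-3) = (6/7)*(-3) = -18/7)
13668 + B(30) = 13668 - 18/7 = 95658/7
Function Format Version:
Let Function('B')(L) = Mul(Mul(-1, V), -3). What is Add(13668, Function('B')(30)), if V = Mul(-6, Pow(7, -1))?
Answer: Rational(95658, 7) ≈ 13665.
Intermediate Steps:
V = Rational(-6, 7) (V = Mul(-6, Rational(1, 7)) = Rational(-6, 7) ≈ -0.85714)
Function('B')(L) = Rational(-18, 7) (Function('B')(L) = Mul(Mul(-1, Rational(-6, 7)), -3) = Mul(Rational(6, 7), -3) = Rational(-18, 7))
Add(13668, Function('B')(30)) = Add(13668, Rational(-18, 7)) = Rational(95658, 7)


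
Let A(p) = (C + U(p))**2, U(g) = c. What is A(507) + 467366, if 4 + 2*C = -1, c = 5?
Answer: 1869489/4 ≈ 4.6737e+5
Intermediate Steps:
U(g) = 5
C = -5/2 (C = -2 + (1/2)*(-1) = -2 - 1/2 = -5/2 ≈ -2.5000)
A(p) = 25/4 (A(p) = (-5/2 + 5)**2 = (5/2)**2 = 25/4)
A(507) + 467366 = 25/4 + 467366 = 1869489/4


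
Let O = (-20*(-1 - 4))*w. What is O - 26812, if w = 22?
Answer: -24612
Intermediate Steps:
O = 2200 (O = -20*(-1 - 4)*22 = -20*(-5)*22 = 100*22 = 2200)
O - 26812 = 2200 - 26812 = -24612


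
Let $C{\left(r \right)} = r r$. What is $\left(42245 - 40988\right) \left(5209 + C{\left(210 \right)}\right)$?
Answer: $61981413$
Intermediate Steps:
$C{\left(r \right)} = r^{2}$
$\left(42245 - 40988\right) \left(5209 + C{\left(210 \right)}\right) = \left(42245 - 40988\right) \left(5209 + 210^{2}\right) = 1257 \left(5209 + 44100\right) = 1257 \cdot 49309 = 61981413$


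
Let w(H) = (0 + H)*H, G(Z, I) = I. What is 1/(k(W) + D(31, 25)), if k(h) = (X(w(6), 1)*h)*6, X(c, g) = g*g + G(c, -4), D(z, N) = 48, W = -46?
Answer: 1/876 ≈ 0.0011416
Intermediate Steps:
w(H) = H² (w(H) = H*H = H²)
X(c, g) = -4 + g² (X(c, g) = g*g - 4 = g² - 4 = -4 + g²)
k(h) = -18*h (k(h) = ((-4 + 1²)*h)*6 = ((-4 + 1)*h)*6 = -3*h*6 = -18*h)
1/(k(W) + D(31, 25)) = 1/(-18*(-46) + 48) = 1/(828 + 48) = 1/876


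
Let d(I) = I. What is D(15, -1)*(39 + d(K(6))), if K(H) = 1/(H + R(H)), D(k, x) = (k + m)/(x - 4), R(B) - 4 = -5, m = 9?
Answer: -4704/25 ≈ -188.16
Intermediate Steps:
R(B) = -1 (R(B) = 4 - 5 = -1)
D(k, x) = (9 + k)/(-4 + x) (D(k, x) = (k + 9)/(x - 4) = (9 + k)/(-4 + x))
K(H) = 1/(-1 + H) (K(H) = 1/(H - 1) = 1/(-1 + H))
D(15, -1)*(39 + d(K(6))) = ((9 + 15)/(-4 - 1))*(39 + 1/(-1 + 6)) = (24/(-5))*(39 + 1/5) = (-⅕*24)*(39 + ⅕) = -24/5*196/5 = -4704/25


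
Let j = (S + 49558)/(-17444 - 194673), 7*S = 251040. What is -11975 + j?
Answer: -17781305471/1484819 ≈ -11975.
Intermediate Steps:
S = 251040/7 (S = (⅐)*251040 = 251040/7 ≈ 35863.)
j = -597946/1484819 (j = (251040/7 + 49558)/(-17444 - 194673) = (597946/7)/(-212117) = (597946/7)*(-1/212117) = -597946/1484819 ≈ -0.40271)
-11975 + j = -11975 - 597946/1484819 = -17781305471/1484819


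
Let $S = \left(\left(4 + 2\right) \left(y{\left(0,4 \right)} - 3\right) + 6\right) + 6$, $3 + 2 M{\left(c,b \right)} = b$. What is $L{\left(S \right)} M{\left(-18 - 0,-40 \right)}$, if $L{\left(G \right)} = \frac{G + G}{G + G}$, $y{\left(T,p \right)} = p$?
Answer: $- \frac{43}{2} \approx -21.5$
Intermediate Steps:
$M{\left(c,b \right)} = - \frac{3}{2} + \frac{b}{2}$
$S = 18$ ($S = \left(\left(4 + 2\right) \left(4 - 3\right) + 6\right) + 6 = \left(6 \cdot 1 + 6\right) + 6 = \left(6 + 6\right) + 6 = 12 + 6 = 18$)
$L{\left(G \right)} = 1$ ($L{\left(G \right)} = \frac{2 G}{2 G} = 2 G \frac{1}{2 G} = 1$)
$L{\left(S \right)} M{\left(-18 - 0,-40 \right)} = 1 \left(- \frac{3}{2} + \frac{1}{2} \left(-40\right)\right) = 1 \left(- \frac{3}{2} - 20\right) = 1 \left(- \frac{43}{2}\right) = - \frac{43}{2}$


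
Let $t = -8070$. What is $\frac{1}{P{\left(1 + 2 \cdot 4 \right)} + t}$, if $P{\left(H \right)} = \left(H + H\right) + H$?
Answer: $- \frac{1}{8043} \approx -0.00012433$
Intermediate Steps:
$P{\left(H \right)} = 3 H$ ($P{\left(H \right)} = 2 H + H = 3 H$)
$\frac{1}{P{\left(1 + 2 \cdot 4 \right)} + t} = \frac{1}{3 \left(1 + 2 \cdot 4\right) - 8070} = \frac{1}{3 \left(1 + 8\right) - 8070} = \frac{1}{3 \cdot 9 - 8070} = \frac{1}{27 - 8070} = \frac{1}{-8043} = - \frac{1}{8043}$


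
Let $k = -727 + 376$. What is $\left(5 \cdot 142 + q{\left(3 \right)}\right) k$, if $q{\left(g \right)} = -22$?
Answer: $-241488$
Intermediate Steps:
$k = -351$
$\left(5 \cdot 142 + q{\left(3 \right)}\right) k = \left(5 \cdot 142 - 22\right) \left(-351\right) = \left(710 - 22\right) \left(-351\right) = 688 \left(-351\right) = -241488$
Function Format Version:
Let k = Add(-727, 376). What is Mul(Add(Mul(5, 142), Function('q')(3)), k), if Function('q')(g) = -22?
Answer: -241488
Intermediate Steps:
k = -351
Mul(Add(Mul(5, 142), Function('q')(3)), k) = Mul(Add(Mul(5, 142), -22), -351) = Mul(Add(710, -22), -351) = Mul(688, -351) = -241488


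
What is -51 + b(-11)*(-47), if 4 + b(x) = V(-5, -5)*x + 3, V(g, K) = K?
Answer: -2589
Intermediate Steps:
b(x) = -1 - 5*x (b(x) = -4 + (-5*x + 3) = -4 + (3 - 5*x) = -1 - 5*x)
-51 + b(-11)*(-47) = -51 + (-1 - 5*(-11))*(-47) = -51 + (-1 + 55)*(-47) = -51 + 54*(-47) = -51 - 2538 = -2589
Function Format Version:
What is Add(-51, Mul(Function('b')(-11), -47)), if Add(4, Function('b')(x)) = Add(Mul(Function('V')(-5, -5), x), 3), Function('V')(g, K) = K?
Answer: -2589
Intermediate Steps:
Function('b')(x) = Add(-1, Mul(-5, x)) (Function('b')(x) = Add(-4, Add(Mul(-5, x), 3)) = Add(-4, Add(3, Mul(-5, x))) = Add(-1, Mul(-5, x)))
Add(-51, Mul(Function('b')(-11), -47)) = Add(-51, Mul(Add(-1, Mul(-5, -11)), -47)) = Add(-51, Mul(Add(-1, 55), -47)) = Add(-51, Mul(54, -47)) = Add(-51, -2538) = -2589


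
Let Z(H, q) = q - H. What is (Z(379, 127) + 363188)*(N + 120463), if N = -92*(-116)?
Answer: 47593612360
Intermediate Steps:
N = 10672
(Z(379, 127) + 363188)*(N + 120463) = ((127 - 1*379) + 363188)*(10672 + 120463) = ((127 - 379) + 363188)*131135 = (-252 + 363188)*131135 = 362936*131135 = 47593612360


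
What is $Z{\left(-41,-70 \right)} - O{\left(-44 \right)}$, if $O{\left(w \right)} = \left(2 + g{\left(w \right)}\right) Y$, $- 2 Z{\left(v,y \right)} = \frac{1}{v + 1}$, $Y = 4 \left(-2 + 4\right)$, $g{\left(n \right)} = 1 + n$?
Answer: $\frac{26241}{80} \approx 328.01$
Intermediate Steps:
$Y = 8$ ($Y = 4 \cdot 2 = 8$)
$Z{\left(v,y \right)} = - \frac{1}{2 \left(1 + v\right)}$ ($Z{\left(v,y \right)} = - \frac{1}{2 \left(v + 1\right)} = - \frac{1}{2 \left(1 + v\right)}$)
$O{\left(w \right)} = 24 + 8 w$ ($O{\left(w \right)} = \left(2 + \left(1 + w\right)\right) 8 = \left(3 + w\right) 8 = 24 + 8 w$)
$Z{\left(-41,-70 \right)} - O{\left(-44 \right)} = - \frac{1}{2 + 2 \left(-41\right)} - \left(24 + 8 \left(-44\right)\right) = - \frac{1}{2 - 82} - \left(24 - 352\right) = - \frac{1}{-80} - -328 = \left(-1\right) \left(- \frac{1}{80}\right) + 328 = \frac{1}{80} + 328 = \frac{26241}{80}$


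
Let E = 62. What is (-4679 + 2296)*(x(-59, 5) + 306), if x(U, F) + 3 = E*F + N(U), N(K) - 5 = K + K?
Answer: -1191500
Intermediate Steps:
N(K) = 5 + 2*K (N(K) = 5 + (K + K) = 5 + 2*K)
x(U, F) = 2 + 2*U + 62*F (x(U, F) = -3 + (62*F + (5 + 2*U)) = -3 + (5 + 2*U + 62*F) = 2 + 2*U + 62*F)
(-4679 + 2296)*(x(-59, 5) + 306) = (-4679 + 2296)*((2 + 2*(-59) + 62*5) + 306) = -2383*((2 - 118 + 310) + 306) = -2383*(194 + 306) = -2383*500 = -1191500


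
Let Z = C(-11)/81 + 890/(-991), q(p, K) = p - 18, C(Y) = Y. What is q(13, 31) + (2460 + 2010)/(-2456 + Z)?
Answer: -1344954205/197228567 ≈ -6.8193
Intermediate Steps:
q(p, K) = -18 + p
Z = -82991/80271 (Z = -11/81 + 890/(-991) = -11*1/81 + 890*(-1/991) = -11/81 - 890/991 = -82991/80271 ≈ -1.0339)
q(13, 31) + (2460 + 2010)/(-2456 + Z) = (-18 + 13) + (2460 + 2010)/(-2456 - 82991/80271) = -5 + 4470/(-197228567/80271) = -5 + 4470*(-80271/197228567) = -5 - 358811370/197228567 = -1344954205/197228567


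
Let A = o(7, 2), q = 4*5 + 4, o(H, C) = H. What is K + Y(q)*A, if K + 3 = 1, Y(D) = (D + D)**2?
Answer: 16126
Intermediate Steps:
q = 24 (q = 20 + 4 = 24)
Y(D) = 4*D**2 (Y(D) = (2*D)**2 = 4*D**2)
K = -2 (K = -3 + 1 = -2)
A = 7
K + Y(q)*A = -2 + (4*24**2)*7 = -2 + (4*576)*7 = -2 + 2304*7 = -2 + 16128 = 16126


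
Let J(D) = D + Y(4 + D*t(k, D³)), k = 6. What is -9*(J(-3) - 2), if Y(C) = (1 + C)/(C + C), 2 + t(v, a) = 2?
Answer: 315/8 ≈ 39.375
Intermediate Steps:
t(v, a) = 0 (t(v, a) = -2 + 2 = 0)
Y(C) = (1 + C)/(2*C) (Y(C) = (1 + C)/((2*C)) = (1 + C)*(1/(2*C)) = (1 + C)/(2*C))
J(D) = 5/8 + D (J(D) = D + (1 + (4 + D*0))/(2*(4 + D*0)) = D + (1 + (4 + 0))/(2*(4 + 0)) = D + (½)*(1 + 4)/4 = D + (½)*(¼)*5 = D + 5/8 = 5/8 + D)
-9*(J(-3) - 2) = -9*((5/8 - 3) - 2) = -9*(-19/8 - 2) = -9*(-35/8) = 315/8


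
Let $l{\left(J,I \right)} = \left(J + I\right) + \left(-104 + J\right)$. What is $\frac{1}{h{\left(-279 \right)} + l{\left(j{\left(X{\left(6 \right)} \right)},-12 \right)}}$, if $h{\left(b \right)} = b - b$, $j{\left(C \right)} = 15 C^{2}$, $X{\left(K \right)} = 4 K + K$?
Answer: $\frac{1}{26884} \approx 3.7197 \cdot 10^{-5}$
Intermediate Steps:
$X{\left(K \right)} = 5 K$
$l{\left(J,I \right)} = -104 + I + 2 J$ ($l{\left(J,I \right)} = \left(I + J\right) + \left(-104 + J\right) = -104 + I + 2 J$)
$h{\left(b \right)} = 0$
$\frac{1}{h{\left(-279 \right)} + l{\left(j{\left(X{\left(6 \right)} \right)},-12 \right)}} = \frac{1}{0 - \left(116 - 30 \left(5 \cdot 6\right)^{2}\right)} = \frac{1}{0 - \left(116 - 30 \cdot 30^{2}\right)} = \frac{1}{0 - \left(116 - 30 \cdot 900\right)} = \frac{1}{0 - -26884} = \frac{1}{0 + 26884} = \frac{1}{26884}$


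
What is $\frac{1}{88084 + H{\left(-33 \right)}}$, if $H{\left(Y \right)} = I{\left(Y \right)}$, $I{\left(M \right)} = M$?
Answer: $\frac{1}{88051} \approx 1.1357 \cdot 10^{-5}$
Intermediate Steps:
$H{\left(Y \right)} = Y$
$\frac{1}{88084 + H{\left(-33 \right)}} = \frac{1}{88084 - 33} = \frac{1}{88051}$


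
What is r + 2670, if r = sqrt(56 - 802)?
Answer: 2670 + I*sqrt(746) ≈ 2670.0 + 27.313*I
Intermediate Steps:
r = I*sqrt(746) (r = sqrt(-746) = I*sqrt(746) ≈ 27.313*I)
r + 2670 = I*sqrt(746) + 2670 = 2670 + I*sqrt(746)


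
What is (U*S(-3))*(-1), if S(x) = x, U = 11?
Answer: 33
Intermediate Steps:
(U*S(-3))*(-1) = (11*(-3))*(-1) = -33*(-1) = 33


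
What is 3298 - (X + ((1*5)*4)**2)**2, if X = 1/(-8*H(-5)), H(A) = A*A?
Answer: -6267920001/40000 ≈ -1.5670e+5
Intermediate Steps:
H(A) = A**2
X = -1/200 (X = 1/(-8*(-5)**2) = 1/(-8*25) = 1/(-200) = -1/200 ≈ -0.0050000)
3298 - (X + ((1*5)*4)**2)**2 = 3298 - (-1/200 + ((1*5)*4)**2)**2 = 3298 - (-1/200 + (5*4)**2)**2 = 3298 - (-1/200 + 20**2)**2 = 3298 - (-1/200 + 400)**2 = 3298 - (79999/200)**2 = 3298 - 1*6399840001/40000 = 3298 - 6399840001/40000 = -6267920001/40000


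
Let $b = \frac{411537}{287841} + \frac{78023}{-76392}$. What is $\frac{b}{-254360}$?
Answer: $- \frac{2993305387}{1864352788856640} \approx -1.6055 \cdot 10^{-6}$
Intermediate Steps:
$b = \frac{2993305387}{7329583224}$ ($b = 411537 \cdot \frac{1}{287841} + 78023 \left(- \frac{1}{76392}\right) = \frac{137179}{95947} - \frac{78023}{76392} = \frac{2993305387}{7329583224} \approx 0.40839$)
$\frac{b}{-254360} = \frac{2993305387}{7329583224 \left(-254360\right)} = \frac{2993305387}{7329583224} \left(- \frac{1}{254360}\right) = - \frac{2993305387}{1864352788856640}$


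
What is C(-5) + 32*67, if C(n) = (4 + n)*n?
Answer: 2149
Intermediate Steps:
C(n) = n*(4 + n)
C(-5) + 32*67 = -5*(4 - 5) + 32*67 = -5*(-1) + 2144 = 5 + 2144 = 2149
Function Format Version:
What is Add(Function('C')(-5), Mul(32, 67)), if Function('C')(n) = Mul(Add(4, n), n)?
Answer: 2149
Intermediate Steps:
Function('C')(n) = Mul(n, Add(4, n))
Add(Function('C')(-5), Mul(32, 67)) = Add(Mul(-5, Add(4, -5)), Mul(32, 67)) = Add(Mul(-5, -1), 2144) = Add(5, 2144) = 2149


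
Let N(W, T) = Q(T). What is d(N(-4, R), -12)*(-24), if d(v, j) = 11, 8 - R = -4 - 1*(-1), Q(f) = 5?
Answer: -264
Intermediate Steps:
R = 11 (R = 8 - (-4 - 1*(-1)) = 8 - (-4 + 1) = 8 - 1*(-3) = 8 + 3 = 11)
N(W, T) = 5
d(N(-4, R), -12)*(-24) = 11*(-24) = -264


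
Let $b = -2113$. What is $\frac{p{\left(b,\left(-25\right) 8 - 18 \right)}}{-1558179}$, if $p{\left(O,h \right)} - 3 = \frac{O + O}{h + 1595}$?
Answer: $\frac{95}{2145612483} \approx 4.4276 \cdot 10^{-8}$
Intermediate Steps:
$p{\left(O,h \right)} = 3 + \frac{2 O}{1595 + h}$ ($p{\left(O,h \right)} = 3 + \frac{O + O}{h + 1595} = 3 + \frac{2 O}{1595 + h}$)
$\frac{p{\left(b,\left(-25\right) 8 - 18 \right)}}{-1558179} = \frac{\frac{1}{1595 - 218} \left(4785 + 2 \left(-2113\right) + 3 \left(\left(-25\right) 8 - 18\right)\right)}{-1558179} = \frac{4785 - 4226 + 3 \left(-200 - 18\right)}{1595 - 218} \left(- \frac{1}{1558179}\right) = \frac{4785 - 4226 + 3 \left(-218\right)}{1595 - 218} \left(- \frac{1}{1558179}\right) = \frac{4785 - 4226 - 654}{1377} \left(- \frac{1}{1558179}\right) = \frac{1}{1377} \left(-95\right) \left(- \frac{1}{1558179}\right) = \left(- \frac{95}{1377}\right) \left(- \frac{1}{1558179}\right) = \frac{95}{2145612483}$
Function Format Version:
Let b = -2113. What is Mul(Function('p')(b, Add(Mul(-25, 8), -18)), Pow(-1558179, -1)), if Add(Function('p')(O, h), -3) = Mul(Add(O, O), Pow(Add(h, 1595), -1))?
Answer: Rational(95, 2145612483) ≈ 4.4276e-8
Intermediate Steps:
Function('p')(O, h) = Add(3, Mul(2, O, Pow(Add(1595, h), -1))) (Function('p')(O, h) = Add(3, Mul(Add(O, O), Pow(Add(h, 1595), -1))) = Add(3, Mul(Mul(2, O), Pow(Add(1595, h), -1))) = Add(3, Mul(2, O, Pow(Add(1595, h), -1))))
Mul(Function('p')(b, Add(Mul(-25, 8), -18)), Pow(-1558179, -1)) = Mul(Mul(Pow(Add(1595, Add(Mul(-25, 8), -18)), -1), Add(4785, Mul(2, -2113), Mul(3, Add(Mul(-25, 8), -18)))), Pow(-1558179, -1)) = Mul(Mul(Pow(Add(1595, Add(-200, -18)), -1), Add(4785, -4226, Mul(3, Add(-200, -18)))), Rational(-1, 1558179)) = Mul(Mul(Pow(Add(1595, -218), -1), Add(4785, -4226, Mul(3, -218))), Rational(-1, 1558179)) = Mul(Mul(Pow(1377, -1), Add(4785, -4226, -654)), Rational(-1, 1558179)) = Mul(Mul(Rational(1, 1377), -95), Rational(-1, 1558179)) = Mul(Rational(-95, 1377), Rational(-1, 1558179)) = Rational(95, 2145612483)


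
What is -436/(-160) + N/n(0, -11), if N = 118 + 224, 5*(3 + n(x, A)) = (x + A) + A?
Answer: -64367/1480 ≈ -43.491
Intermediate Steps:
n(x, A) = -3 + x/5 + 2*A/5 (n(x, A) = -3 + ((x + A) + A)/5 = -3 + ((A + x) + A)/5 = -3 + (x + 2*A)/5 = -3 + (x/5 + 2*A/5) = -3 + x/5 + 2*A/5)
N = 342
-436/(-160) + N/n(0, -11) = -436/(-160) + 342/(-3 + (1/5)*0 + (2/5)*(-11)) = -436*(-1/160) + 342/(-3 + 0 - 22/5) = 109/40 + 342/(-37/5) = 109/40 + 342*(-5/37) = 109/40 - 1710/37 = -64367/1480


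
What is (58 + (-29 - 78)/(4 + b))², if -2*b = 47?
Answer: 6130576/1521 ≈ 4030.6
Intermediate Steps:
b = -47/2 (b = -½*47 = -47/2 ≈ -23.500)
(58 + (-29 - 78)/(4 + b))² = (58 + (-29 - 78)/(4 - 47/2))² = (58 - 107/(-39/2))² = (58 - 107*(-2/39))² = (58 + 214/39)² = (2476/39)² = 6130576/1521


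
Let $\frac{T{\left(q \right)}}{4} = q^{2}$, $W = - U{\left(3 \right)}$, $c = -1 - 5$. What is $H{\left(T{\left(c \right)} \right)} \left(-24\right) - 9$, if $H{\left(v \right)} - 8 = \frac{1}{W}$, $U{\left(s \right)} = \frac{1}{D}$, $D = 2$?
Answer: $-153$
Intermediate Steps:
$c = -6$ ($c = -1 - 5 = -6$)
$U{\left(s \right)} = \frac{1}{2}$
$W = - \frac{1}{2}$ ($W = \left(-1\right) \frac{1}{2} = - \frac{1}{2} \approx -0.5$)
$T{\left(q \right)} = 4 q^{2}$
$H{\left(v \right)} = 6$ ($H{\left(v \right)} = 8 + \frac{1}{- \frac{1}{2}} = 8 - 2 = 6$)
$H{\left(T{\left(c \right)} \right)} \left(-24\right) - 9 = 6 \left(-24\right) - 9 = -144 - 9 = -153$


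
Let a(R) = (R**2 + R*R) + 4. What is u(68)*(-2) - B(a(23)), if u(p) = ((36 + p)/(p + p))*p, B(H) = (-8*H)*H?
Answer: 9022648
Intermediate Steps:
a(R) = 4 + 2*R**2 (a(R) = (R**2 + R**2) + 4 = 2*R**2 + 4 = 4 + 2*R**2)
B(H) = -8*H**2
u(p) = 18 + p/2 (u(p) = ((36 + p)/((2*p)))*p = ((36 + p)*(1/(2*p)))*p = ((36 + p)/(2*p))*p = 18 + p/2)
u(68)*(-2) - B(a(23)) = (18 + (1/2)*68)*(-2) - (-8)*(4 + 2*23**2)**2 = (18 + 34)*(-2) - (-8)*(4 + 2*529)**2 = 52*(-2) - (-8)*(4 + 1058)**2 = -104 - (-8)*1062**2 = -104 - (-8)*1127844 = -104 - 1*(-9022752) = -104 + 9022752 = 9022648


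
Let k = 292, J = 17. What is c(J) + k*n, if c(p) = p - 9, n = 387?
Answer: 113012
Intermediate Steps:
c(p) = -9 + p
c(J) + k*n = (-9 + 17) + 292*387 = 8 + 113004 = 113012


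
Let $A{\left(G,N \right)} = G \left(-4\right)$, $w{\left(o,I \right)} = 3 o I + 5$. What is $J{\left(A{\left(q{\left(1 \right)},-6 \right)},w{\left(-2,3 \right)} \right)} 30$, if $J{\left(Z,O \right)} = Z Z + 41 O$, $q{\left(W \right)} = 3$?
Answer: $-11670$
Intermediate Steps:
$w{\left(o,I \right)} = 5 + 3 I o$ ($w{\left(o,I \right)} = 3 I o + 5 = 5 + 3 I o$)
$A{\left(G,N \right)} = - 4 G$
$J{\left(Z,O \right)} = Z^{2} + 41 O$
$J{\left(A{\left(q{\left(1 \right)},-6 \right)},w{\left(-2,3 \right)} \right)} 30 = \left(\left(\left(-4\right) 3\right)^{2} + 41 \left(5 + 3 \cdot 3 \left(-2\right)\right)\right) 30 = \left(\left(-12\right)^{2} + 41 \left(5 - 18\right)\right) 30 = \left(144 + 41 \left(-13\right)\right) 30 = \left(144 - 533\right) 30 = \left(-389\right) 30 = -11670$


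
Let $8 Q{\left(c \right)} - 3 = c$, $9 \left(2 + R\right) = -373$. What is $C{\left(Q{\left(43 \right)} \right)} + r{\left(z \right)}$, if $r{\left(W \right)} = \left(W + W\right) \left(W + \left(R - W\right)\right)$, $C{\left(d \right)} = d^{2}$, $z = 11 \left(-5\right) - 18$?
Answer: $\frac{918137}{144} \approx 6376.0$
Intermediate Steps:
$R = - \frac{391}{9}$ ($R = -2 + \frac{1}{9} \left(-373\right) = -2 - \frac{373}{9} = - \frac{391}{9} \approx -43.444$)
$z = -73$ ($z = -55 - 18 = -73$)
$Q{\left(c \right)} = \frac{3}{8} + \frac{c}{8}$
$r{\left(W \right)} = - \frac{782 W}{9}$ ($r{\left(W \right)} = \left(W + W\right) \left(W - \left(\frac{391}{9} + W\right)\right) = 2 W \left(- \frac{391}{9}\right) = - \frac{782 W}{9}$)
$C{\left(Q{\left(43 \right)} \right)} + r{\left(z \right)} = \left(\frac{3}{8} + \frac{1}{8} \cdot 43\right)^{2} - - \frac{57086}{9} = \left(\frac{3}{8} + \frac{43}{8}\right)^{2} + \frac{57086}{9} = \left(\frac{23}{4}\right)^{2} + \frac{57086}{9} = \frac{529}{16} + \frac{57086}{9} = \frac{918137}{144}$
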